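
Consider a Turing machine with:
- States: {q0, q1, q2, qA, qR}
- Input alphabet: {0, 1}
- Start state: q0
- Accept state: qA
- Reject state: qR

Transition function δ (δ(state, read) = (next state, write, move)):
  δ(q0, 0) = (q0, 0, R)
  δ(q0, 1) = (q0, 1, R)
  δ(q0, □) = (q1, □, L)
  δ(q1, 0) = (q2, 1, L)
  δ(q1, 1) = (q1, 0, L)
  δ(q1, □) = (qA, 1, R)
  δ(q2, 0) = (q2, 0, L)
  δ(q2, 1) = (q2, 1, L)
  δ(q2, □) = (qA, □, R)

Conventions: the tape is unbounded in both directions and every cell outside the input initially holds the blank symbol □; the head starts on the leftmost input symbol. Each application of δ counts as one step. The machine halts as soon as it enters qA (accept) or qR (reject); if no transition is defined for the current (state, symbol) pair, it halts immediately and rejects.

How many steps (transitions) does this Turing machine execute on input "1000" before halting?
Step 0: [q0]1000 (head at position 0)
Step 1: δ(q0, 1) = (q0, 1, R)  ⊢  1[q0]000 (head at position 1)
Step 2: δ(q0, 0) = (q0, 0, R)  ⊢  10[q0]00 (head at position 2)
Step 3: δ(q0, 0) = (q0, 0, R)  ⊢  100[q0]0 (head at position 3)
Step 4: δ(q0, 0) = (q0, 0, R)  ⊢  1000[q0]□ (head at position 4)
Step 5: δ(q0, □) = (q1, □, L)  ⊢  100[q1]0□ (head at position 3)
Step 6: δ(q1, 0) = (q2, 1, L)  ⊢  10[q2]01□ (head at position 2)
Step 7: δ(q2, 0) = (q2, 0, L)  ⊢  1[q2]001□ (head at position 1)
Step 8: δ(q2, 0) = (q2, 0, L)  ⊢  [q2]1001□ (head at position 0)
Step 9: δ(q2, 1) = (q2, 1, L)  ⊢  [q2]□1001□ (head at position -1)
Step 10: δ(q2, □) = (qA, □, R)  ⊢  □[qA]1001□ (head at position 0)
The machine is in qA, so it halts and accepts.
Number of transitions executed: 10.

Final answer: 10 steps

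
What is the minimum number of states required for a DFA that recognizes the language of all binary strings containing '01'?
Language: binary strings containing '01'
Lower bound (Myhill–Nerode): the prefixes ε, 0, 01 are pairwise distinguishable:
  ε vs 01: suffix ε distinguishes them (ε is rejected, 01 is accepted)
  0 vs 01: suffix ε distinguishes them (0 is rejected, 01 is accepted)
  ε vs 0: suffix 1 distinguishes them (ε·1 = 1 is rejected, 0·1 = 01 is accepted)
So any DFA needs at least 3 states.
Upper bound: a DFA with 3 states exists (one state per class above: 'no progress', 'last symbol 0', and 'seen 01' (accepting sink)).
Minimum states: 3

Final answer: 3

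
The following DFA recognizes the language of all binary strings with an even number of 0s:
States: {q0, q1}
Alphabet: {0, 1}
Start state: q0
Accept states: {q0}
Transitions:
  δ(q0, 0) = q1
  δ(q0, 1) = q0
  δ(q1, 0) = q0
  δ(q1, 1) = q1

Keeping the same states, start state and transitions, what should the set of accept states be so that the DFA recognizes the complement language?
The DFA is complete (every state has a transition on every symbol), so the complement
is recognized by the same DFA with accepting and non-accepting states swapped.
Original accept states: {q0}
Complement accept states = All states - Original accept states
= {q0, q1} - {q0}
= {q1}
Complement language: strings with an ODD number of 0s

Final answer: {q1}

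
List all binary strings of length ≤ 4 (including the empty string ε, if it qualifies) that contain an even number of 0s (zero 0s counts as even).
Checking every binary string of length 0 to 4:
  Length 0: accepted: ε | rejected: (none)
  Length 1: accepted: 1 | rejected: 0
  Length 2: accepted: 00, 11 | rejected: 01, 10
  Length 3: accepted: 001, 010, 100, 111 | rejected: 000, 011, 101, 110
  Length 4: accepted: 0000, 0011, 0101, 0110, 1001, 1010, 1100, 1111 | rejected: 0001, 0010, 0100, 0111, 1000, 1011, 1101, 1110
Total: 16 string(s).

Final answer: ε, 1, 00, 11, 001, 010, 100, 111, 0000, 0011, 0101, 0110, 1001, 1010, 1100, 1111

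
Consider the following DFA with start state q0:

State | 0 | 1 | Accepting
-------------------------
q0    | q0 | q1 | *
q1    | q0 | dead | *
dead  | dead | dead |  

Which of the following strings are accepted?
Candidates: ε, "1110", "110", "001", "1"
ε: q0; q0 is accepting → accepted
"1110": q0 → q1 → dead → dead → dead; dead is not accepting → rejected
"110": q0 → q1 → dead → dead; dead is not accepting → rejected
"001": q0 → q0 → q0 → q1; q1 is accepting → accepted
"1": q0 → q1; q1 is accepting → accepted

Final answer: ε, "001", "1"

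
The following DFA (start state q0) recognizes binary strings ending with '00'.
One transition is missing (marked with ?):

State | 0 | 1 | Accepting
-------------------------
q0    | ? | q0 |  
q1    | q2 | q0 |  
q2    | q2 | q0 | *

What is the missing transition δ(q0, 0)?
q1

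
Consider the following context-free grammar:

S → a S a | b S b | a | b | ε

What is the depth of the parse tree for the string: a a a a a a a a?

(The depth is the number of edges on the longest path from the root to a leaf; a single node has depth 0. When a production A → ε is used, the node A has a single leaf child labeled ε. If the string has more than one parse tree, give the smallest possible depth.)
The string has even length 8, so its (unique) parse tree peels off matching outer symbols: S → a S a, S → a S a, S → a S a, S → a S a, and finally S → ε for the empty middle.
The S nodes are at depths 0..4; the ε leaf under the innermost S is at depth 5 (terminal leaves are at depths 1..4).
Depth = 5.

Final answer: 5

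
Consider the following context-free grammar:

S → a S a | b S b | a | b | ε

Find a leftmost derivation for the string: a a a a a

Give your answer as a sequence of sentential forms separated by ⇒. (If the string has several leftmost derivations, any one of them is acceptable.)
Start with S.
Step 1: the leftmost non-terminal is S; apply S → a S a:  a S a
Step 2: the leftmost non-terminal is S; apply S → a S a:  a a S a a
Step 3: the leftmost non-terminal is S; apply S → a:  a a a a a

Final answer: S ⇒ a S a ⇒ a a S a a ⇒ a a a a a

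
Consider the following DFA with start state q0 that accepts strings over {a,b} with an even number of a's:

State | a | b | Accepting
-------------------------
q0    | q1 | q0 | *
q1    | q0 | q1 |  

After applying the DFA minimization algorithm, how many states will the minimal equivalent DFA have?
All 2 states are reachable from q0, so none can be removed as unreachable.
Table-filling: first mark every (accepting, non-accepting) pair as distinguishable (accepting: {q0}; non-accepting: {q1}).
Every pair of states is distinguishable, so the DFA is already minimal.
Equivalence classes: {q0}, {q1} → 2 states.

Final answer: 2 states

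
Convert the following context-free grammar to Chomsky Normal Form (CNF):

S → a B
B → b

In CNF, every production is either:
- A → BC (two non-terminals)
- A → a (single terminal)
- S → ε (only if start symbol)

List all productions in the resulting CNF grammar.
The grammar has no ε-productions or unit productions to eliminate.
S → a B has terminal a in a right-hand side of length ≥ 2: introduce T_a → a and use T_a in place of a.
B → b is already in CNF (single terminal) – keep it.
S → a B becomes S → T_a B.
Resulting CNF grammar (3 productions): T_a → a; B → b; S → T_a B

Final answer: T_a → a; B → b; S → T_a B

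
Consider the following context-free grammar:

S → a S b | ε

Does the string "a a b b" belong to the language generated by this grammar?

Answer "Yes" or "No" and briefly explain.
A derivation exists: S ⇒ a S b ⇒ a a S b b ⇒ a a b b (using S → a S b twice, then S → ε).

Final answer: Yes - a valid derivation exists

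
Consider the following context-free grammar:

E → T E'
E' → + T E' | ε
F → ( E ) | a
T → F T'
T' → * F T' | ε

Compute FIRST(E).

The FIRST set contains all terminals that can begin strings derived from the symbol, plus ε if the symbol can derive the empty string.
FIRST(F): F → ( E ) contributes '(' and F → a contributes 'a', so FIRST(F) = {(, a}. F is not nullable.
FIRST(T): T → F T' begins with F, and F is not nullable, so FIRST(T) = FIRST(F) = {(, a}.
FIRST(E): E → T E' begins with T, and T is not nullable, so FIRST(E) = FIRST(T) = {(, a}.

Final answer: {(, a}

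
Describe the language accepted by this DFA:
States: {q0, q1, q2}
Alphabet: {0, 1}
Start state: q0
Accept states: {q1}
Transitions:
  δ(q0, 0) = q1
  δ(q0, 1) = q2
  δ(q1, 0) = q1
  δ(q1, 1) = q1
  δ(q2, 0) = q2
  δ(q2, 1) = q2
Analyzing the DFA structure:
Start state: q0
Accept states: {q1}
Interpreting what each state remembers (checking against the transitions):
  q0: nothing has been read yet
  q1: the first symbol was 0
  q2: the first symbol was 1 (trap state)
  δ(q0, 0): in q0 (nothing has been read yet), after reading 0 we have: the first symbol was 0 → q1
  δ(q0, 1): in q0 (nothing has been read yet), after reading 1 we have: the first symbol was 1 (trap state) → q2
  δ(q1, 0): in q1 (the first symbol was 0), after reading 0 we have: the first symbol was 0 → q1
  δ(q1, 1): in q1 (the first symbol was 0), after reading 1 we have: the first symbol was 0 → q1
  δ(q2, 0): in q2 (the first symbol was 1 (trap state)), after reading 0 we have: the first symbol was 1 (trap state) → q2
  δ(q2, 1): in q2 (the first symbol was 1 (trap state)), after reading 1 we have: the first symbol was 1 (trap state) → q2
A string is accepted iff it ends in {q1}, i.e. the first symbol was 0.
Language: All binary strings starting with 0

Final answer: All binary strings starting with 0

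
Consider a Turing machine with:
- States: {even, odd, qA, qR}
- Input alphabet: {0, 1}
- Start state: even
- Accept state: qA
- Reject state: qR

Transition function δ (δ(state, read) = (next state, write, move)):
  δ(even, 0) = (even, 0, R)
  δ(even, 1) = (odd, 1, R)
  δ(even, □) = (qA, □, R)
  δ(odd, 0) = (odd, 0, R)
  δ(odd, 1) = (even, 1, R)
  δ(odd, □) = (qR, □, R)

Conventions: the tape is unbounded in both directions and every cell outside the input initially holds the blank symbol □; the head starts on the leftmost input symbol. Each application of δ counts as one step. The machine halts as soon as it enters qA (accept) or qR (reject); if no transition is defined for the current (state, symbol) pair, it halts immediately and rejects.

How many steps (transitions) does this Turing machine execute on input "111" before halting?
Step 0: [even]111 (head at position 0)
Step 1: δ(even, 1) = (odd, 1, R)  ⊢  1[odd]11 (head at position 1)
Step 2: δ(odd, 1) = (even, 1, R)  ⊢  11[even]1 (head at position 2)
Step 3: δ(even, 1) = (odd, 1, R)  ⊢  111[odd]□ (head at position 3)
Step 4: δ(odd, □) = (qR, □, R)  ⊢  111□[qR]□ (head at position 4)
The machine is in qR, so it halts and rejects.
Number of transitions executed: 4.

Final answer: 4 steps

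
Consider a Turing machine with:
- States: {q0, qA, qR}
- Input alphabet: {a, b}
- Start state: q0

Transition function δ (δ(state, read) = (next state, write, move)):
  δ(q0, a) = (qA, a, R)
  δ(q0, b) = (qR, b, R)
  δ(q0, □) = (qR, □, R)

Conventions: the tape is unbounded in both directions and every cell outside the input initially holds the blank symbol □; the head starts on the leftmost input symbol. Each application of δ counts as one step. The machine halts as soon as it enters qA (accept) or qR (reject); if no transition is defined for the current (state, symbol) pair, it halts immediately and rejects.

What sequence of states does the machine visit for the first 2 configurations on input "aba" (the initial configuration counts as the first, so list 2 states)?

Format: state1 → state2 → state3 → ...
Step 0: [q0]aba (head at position 0)
Step 1: δ(q0, a) = (qA, a, R)  ⊢  a[qA]ba (head at position 1)
Reading off the states of these 2 configurations: q0 → qA

Final answer: q0 → qA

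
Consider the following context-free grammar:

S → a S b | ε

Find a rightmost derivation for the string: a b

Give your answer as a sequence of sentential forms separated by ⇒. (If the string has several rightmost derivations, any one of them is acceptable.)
Start with S.
Step 1: the rightmost non-terminal is S; apply S → a S b:  a S b
Step 2: the rightmost non-terminal is S; apply S → ε:  a b

Final answer: S ⇒ a S b ⇒ a b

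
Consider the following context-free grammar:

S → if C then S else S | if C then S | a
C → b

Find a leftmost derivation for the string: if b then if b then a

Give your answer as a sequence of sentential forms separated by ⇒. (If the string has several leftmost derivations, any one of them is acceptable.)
Start with S.
Step 1: the leftmost non-terminal is S; apply S → if C then S:  if C then S
Step 2: the leftmost non-terminal is C; apply C → b:  if b then S
Step 3: the leftmost non-terminal is S; apply S → if C then S:  if b then if C then S
Step 4: the leftmost non-terminal is C; apply C → b:  if b then if b then S
Step 5: the leftmost non-terminal is S; apply S → a:  if b then if b then a

Final answer: S ⇒ if C then S ⇒ if b then S ⇒ if b then if C then S ⇒ if b then if b then S ⇒ if b then if b then a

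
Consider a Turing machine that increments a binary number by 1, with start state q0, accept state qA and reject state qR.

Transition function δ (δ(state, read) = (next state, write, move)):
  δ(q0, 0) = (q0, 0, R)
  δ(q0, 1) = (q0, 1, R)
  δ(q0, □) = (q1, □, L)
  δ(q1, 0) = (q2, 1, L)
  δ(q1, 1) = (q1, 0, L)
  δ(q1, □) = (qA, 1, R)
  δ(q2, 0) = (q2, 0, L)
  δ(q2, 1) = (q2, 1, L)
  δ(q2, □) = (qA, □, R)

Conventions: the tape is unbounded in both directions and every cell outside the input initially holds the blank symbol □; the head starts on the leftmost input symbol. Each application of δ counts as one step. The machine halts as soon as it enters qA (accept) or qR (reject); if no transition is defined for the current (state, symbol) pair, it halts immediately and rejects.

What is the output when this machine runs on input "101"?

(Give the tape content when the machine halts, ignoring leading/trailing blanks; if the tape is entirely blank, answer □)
Step 0: [q0]101 (head at position 0)
Step 1: δ(q0, 1) = (q0, 1, R)  ⊢  1[q0]01 (head at position 1)
Step 2: δ(q0, 0) = (q0, 0, R)  ⊢  10[q0]1 (head at position 2)
Step 3: δ(q0, 1) = (q0, 1, R)  ⊢  101[q0]□ (head at position 3)
Step 4: δ(q0, □) = (q1, □, L)  ⊢  10[q1]1□ (head at position 2)
Step 5: δ(q1, 1) = (q1, 0, L)  ⊢  1[q1]00□ (head at position 1)
Step 6: δ(q1, 0) = (q2, 1, L)  ⊢  [q2]110□ (head at position 0)
Step 7: δ(q2, 1) = (q2, 1, L)  ⊢  [q2]□110□ (head at position -1)
Step 8: δ(q2, □) = (qA, □, R)  ⊢  □[qA]110□ (head at position 0)
The machine is in qA, so it halts and accepts.
Tape content when halted (ignoring surrounding blanks): 110

Final answer: Output: 110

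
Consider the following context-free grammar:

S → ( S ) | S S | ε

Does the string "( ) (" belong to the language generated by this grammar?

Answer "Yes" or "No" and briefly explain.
Each production adds parentheses only in matched pairs (S → ( S )) or none at all, so every derived string has equally many '(' and ')'. The string ( ) ( has two '(' and one ')', so it cannot be derived.

Final answer: No - no valid derivation exists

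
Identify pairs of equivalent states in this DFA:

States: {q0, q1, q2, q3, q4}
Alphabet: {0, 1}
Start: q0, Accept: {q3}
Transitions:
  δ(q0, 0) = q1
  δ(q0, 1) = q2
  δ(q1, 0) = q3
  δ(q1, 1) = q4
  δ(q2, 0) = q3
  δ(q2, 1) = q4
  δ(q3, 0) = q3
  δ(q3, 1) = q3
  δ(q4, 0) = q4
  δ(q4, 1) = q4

Using the table-filling algorithm:
Round 0 – mark pairs where exactly one state is accepting: (q0,q3), (q1,q3), (q2,q3), (q3,q4)
Round 1 – newly marked: (q0,q1) [on 0: q1 vs q3, already marked]; (q0,q2) [on 0: q1 vs q3, already marked]; (q1,q4) [on 0: q3 vs q4, already marked]; (q2,q4) [on 0: q3 vs q4, already marked]
Round 2 – newly marked: (q0,q4) [on 0: q1 vs q4, already marked]
No further pairs can be marked.
(q1, q2) unmarked: δ(q1,0)=q3, δ(q2,0)=q3; δ(q1,1)=q4, δ(q2,1)=q4 → equivalent
Equivalent pairs: (q1, q2)

Final answer: Equivalent pairs: (q1, q2)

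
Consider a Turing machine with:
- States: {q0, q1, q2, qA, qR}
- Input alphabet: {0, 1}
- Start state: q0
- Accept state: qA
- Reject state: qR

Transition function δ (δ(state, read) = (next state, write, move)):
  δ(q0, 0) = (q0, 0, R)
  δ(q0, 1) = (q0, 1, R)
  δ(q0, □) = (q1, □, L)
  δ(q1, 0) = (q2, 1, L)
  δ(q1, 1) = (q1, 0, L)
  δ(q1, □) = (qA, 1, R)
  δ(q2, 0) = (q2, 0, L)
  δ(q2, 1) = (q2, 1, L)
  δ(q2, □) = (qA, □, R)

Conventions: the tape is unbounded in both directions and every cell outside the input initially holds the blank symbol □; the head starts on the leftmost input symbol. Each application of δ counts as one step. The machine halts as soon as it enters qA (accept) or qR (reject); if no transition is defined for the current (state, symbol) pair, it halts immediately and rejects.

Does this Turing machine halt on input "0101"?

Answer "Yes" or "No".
Step 0: [q0]0101 (head at position 0)
Step 1: δ(q0, 0) = (q0, 0, R)  ⊢  0[q0]101 (head at position 1)
Step 2: δ(q0, 1) = (q0, 1, R)  ⊢  01[q0]01 (head at position 2)
Step 3: δ(q0, 0) = (q0, 0, R)  ⊢  010[q0]1 (head at position 3)
Step 4: δ(q0, 1) = (q0, 1, R)  ⊢  0101[q0]□ (head at position 4)
Step 5: δ(q0, □) = (q1, □, L)  ⊢  010[q1]1□ (head at position 3)
Step 6: δ(q1, 1) = (q1, 0, L)  ⊢  01[q1]00□ (head at position 2)
Step 7: δ(q1, 0) = (q2, 1, L)  ⊢  0[q2]110□ (head at position 1)
Step 8: δ(q2, 1) = (q2, 1, L)  ⊢  [q2]0110□ (head at position 0)
Step 9: δ(q2, 0) = (q2, 0, L)  ⊢  [q2]□0110□ (head at position -1)
Step 10: δ(q2, □) = (qA, □, R)  ⊢  □[qA]0110□ (head at position 0)
The machine is in qA, so it halts and accepts.
It halts after 10 steps.

Final answer: Yes - halts after 10 steps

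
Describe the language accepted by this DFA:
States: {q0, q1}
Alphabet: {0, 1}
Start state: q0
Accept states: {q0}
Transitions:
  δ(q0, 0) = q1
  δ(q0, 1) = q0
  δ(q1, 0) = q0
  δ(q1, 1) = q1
Analyzing the DFA structure:
Start state: q0
Accept states: {q0}
Interpreting what each state remembers (checking against the transitions):
  q0: an even number of 0s has been read so far
  q1: an odd number of 0s has been read so far
  δ(q0, 0): in q0 (an even number of 0s has been read so far), after reading 0 we have: an odd number of 0s has been read so far → q1
  δ(q0, 1): in q0 (an even number of 0s has been read so far), after reading 1 we have: an even number of 0s has been read so far → q0
  δ(q1, 0): in q1 (an odd number of 0s has been read so far), after reading 0 we have: an even number of 0s has been read so far → q0
  δ(q1, 1): in q1 (an odd number of 0s has been read so far), after reading 1 we have: an odd number of 0s has been read so far → q1
A string is accepted iff it ends in {q0}, i.e. an even number of 0s has been read so far.
Language: All binary strings with an even number of 0s

Final answer: All binary strings with an even number of 0s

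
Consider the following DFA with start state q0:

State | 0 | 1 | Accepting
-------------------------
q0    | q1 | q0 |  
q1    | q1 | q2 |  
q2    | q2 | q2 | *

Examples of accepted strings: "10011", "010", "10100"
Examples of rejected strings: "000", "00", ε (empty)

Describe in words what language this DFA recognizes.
binary strings containing '01' as a substring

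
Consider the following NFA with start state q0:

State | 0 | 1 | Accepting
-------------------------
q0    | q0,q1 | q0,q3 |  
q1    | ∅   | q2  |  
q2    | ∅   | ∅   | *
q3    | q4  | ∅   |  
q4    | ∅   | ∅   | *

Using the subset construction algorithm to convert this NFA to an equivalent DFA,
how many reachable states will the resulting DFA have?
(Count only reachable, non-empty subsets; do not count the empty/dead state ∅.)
Start subset: {q0}
{q0}: on 0 → {q0, q1}, on 1 → {q0, q3}
{q0, q1}: on 0 → {q0, q1}, on 1 → {q0, q2, q3}
{q0, q3}: on 0 → {q0, q1, q4}, on 1 → {q0, q3}
{q0, q2, q3}: on 0 → {q0, q1, q4}, on 1 → {q0, q3}
{q0, q1, q4}: on 0 → {q0, q1}, on 1 → {q0, q2, q3}
Reachable non-empty subsets: {q0}, {q0, q1}, {q0, q3}, {q0, q2, q3}, {q0, q1, q4} — 5 in total.

Final answer: 5 states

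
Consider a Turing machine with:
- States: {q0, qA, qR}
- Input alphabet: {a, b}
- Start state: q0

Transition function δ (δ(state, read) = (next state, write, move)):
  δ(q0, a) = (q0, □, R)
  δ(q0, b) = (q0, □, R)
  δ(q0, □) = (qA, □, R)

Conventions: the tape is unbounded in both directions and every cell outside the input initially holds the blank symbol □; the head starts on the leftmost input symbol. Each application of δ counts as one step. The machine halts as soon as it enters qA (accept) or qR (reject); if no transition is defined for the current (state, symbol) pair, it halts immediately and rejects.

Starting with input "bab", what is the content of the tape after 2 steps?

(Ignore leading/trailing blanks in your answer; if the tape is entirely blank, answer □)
Step 0: [q0]bab (head at position 0)
Step 1: δ(q0, b) = (q0, □, R)  ⊢  □[q0]ab (head at position 1)
Step 2: δ(q0, a) = (q0, □, R)  ⊢  □□[q0]b (head at position 2)
Tape after 2 steps (ignoring surrounding blanks): b

Final answer: Tape: b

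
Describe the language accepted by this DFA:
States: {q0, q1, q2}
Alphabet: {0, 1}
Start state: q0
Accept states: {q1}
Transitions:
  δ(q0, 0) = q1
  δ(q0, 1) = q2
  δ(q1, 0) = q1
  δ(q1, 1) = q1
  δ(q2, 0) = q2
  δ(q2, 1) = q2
Analyzing the DFA structure:
Start state: q0
Accept states: {q1}
Interpreting what each state remembers (checking against the transitions):
  q0: nothing has been read yet
  q1: the first symbol was 0
  q2: the first symbol was 1 (trap state)
  δ(q0, 0): in q0 (nothing has been read yet), after reading 0 we have: the first symbol was 0 → q1
  δ(q0, 1): in q0 (nothing has been read yet), after reading 1 we have: the first symbol was 1 (trap state) → q2
  δ(q1, 0): in q1 (the first symbol was 0), after reading 0 we have: the first symbol was 0 → q1
  δ(q1, 1): in q1 (the first symbol was 0), after reading 1 we have: the first symbol was 0 → q1
  δ(q2, 0): in q2 (the first symbol was 1 (trap state)), after reading 0 we have: the first symbol was 1 (trap state) → q2
  δ(q2, 1): in q2 (the first symbol was 1 (trap state)), after reading 1 we have: the first symbol was 1 (trap state) → q2
A string is accepted iff it ends in {q1}, i.e. the first symbol was 0.
Language: All binary strings starting with 0

Final answer: All binary strings starting with 0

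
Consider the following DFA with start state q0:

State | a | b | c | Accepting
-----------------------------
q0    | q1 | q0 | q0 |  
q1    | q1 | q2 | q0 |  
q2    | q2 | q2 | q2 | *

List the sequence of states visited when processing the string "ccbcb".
q0 → q0 → q0 → q0 → q0 → q0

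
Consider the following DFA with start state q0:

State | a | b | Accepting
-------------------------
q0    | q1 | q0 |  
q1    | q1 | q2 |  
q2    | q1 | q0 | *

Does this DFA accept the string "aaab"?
Start in q0.
Read 'a': q0 → q1
Read 'a': q1 → q1
Read 'a': q1 → q1
Read 'b': q1 → q2
Final state q2 is accepting, so the string is accepted.

Final answer: Yes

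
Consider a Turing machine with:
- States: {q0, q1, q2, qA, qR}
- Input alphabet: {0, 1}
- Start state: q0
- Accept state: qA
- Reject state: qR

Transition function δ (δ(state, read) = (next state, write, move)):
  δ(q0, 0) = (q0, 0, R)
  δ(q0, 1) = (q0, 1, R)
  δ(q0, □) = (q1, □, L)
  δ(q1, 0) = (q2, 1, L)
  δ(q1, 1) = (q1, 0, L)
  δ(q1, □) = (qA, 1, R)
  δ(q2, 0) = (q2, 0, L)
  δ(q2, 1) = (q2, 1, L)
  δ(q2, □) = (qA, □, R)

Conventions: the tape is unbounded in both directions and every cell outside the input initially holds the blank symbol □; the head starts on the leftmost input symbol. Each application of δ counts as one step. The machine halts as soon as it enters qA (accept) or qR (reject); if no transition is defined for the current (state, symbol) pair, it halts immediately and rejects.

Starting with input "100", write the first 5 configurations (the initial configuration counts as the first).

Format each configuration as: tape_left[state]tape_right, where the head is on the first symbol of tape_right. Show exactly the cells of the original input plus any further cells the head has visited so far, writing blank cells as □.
Step 0: [q0]100 (head at position 0)
Step 1: δ(q0, 1) = (q0, 1, R)  ⊢  1[q0]00 (head at position 1)
Step 2: δ(q0, 0) = (q0, 0, R)  ⊢  10[q0]0 (head at position 2)
Step 3: δ(q0, 0) = (q0, 0, R)  ⊢  100[q0]□ (head at position 3)
Step 4: δ(q0, □) = (q1, □, L)  ⊢  10[q1]0□ (head at position 2)

Final answer: [q0]100 ⊢ 1[q0]00 ⊢ 10[q0]0 ⊢ 100[q0]□ ⊢ 10[q1]0□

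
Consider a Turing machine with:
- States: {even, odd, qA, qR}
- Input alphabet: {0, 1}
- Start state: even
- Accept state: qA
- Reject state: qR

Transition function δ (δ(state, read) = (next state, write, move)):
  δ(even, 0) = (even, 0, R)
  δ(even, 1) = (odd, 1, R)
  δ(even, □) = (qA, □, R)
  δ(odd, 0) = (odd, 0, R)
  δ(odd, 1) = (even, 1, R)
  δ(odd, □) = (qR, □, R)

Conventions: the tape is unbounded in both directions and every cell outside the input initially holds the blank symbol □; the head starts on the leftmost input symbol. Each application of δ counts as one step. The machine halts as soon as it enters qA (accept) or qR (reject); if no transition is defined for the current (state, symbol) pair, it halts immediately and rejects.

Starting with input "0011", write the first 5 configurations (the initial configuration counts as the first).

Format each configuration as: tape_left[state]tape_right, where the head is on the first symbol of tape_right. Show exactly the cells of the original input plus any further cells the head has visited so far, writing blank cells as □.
Step 0: [even]0011 (head at position 0)
Step 1: δ(even, 0) = (even, 0, R)  ⊢  0[even]011 (head at position 1)
Step 2: δ(even, 0) = (even, 0, R)  ⊢  00[even]11 (head at position 2)
Step 3: δ(even, 1) = (odd, 1, R)  ⊢  001[odd]1 (head at position 3)
Step 4: δ(odd, 1) = (even, 1, R)  ⊢  0011[even]□ (head at position 4)

Final answer: [even]0011 ⊢ 0[even]011 ⊢ 00[even]11 ⊢ 001[odd]1 ⊢ 0011[even]□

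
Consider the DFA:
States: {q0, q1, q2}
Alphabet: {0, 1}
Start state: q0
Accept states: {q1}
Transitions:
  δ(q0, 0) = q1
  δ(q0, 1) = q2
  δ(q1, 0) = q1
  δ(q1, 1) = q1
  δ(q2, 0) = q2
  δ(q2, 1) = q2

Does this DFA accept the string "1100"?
Processing string "1100":
  q0 --1--> q2
  q2 --1--> q2
  q2 --0--> q2
  q2 --0--> q2
Final state: q2
Accept states: {q1}
q2 is not an accept state, so the string is rejected.

Final answer: No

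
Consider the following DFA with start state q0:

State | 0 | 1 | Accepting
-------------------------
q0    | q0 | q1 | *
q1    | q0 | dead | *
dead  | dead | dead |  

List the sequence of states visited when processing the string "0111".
q0 → q0 → q1 → dead → dead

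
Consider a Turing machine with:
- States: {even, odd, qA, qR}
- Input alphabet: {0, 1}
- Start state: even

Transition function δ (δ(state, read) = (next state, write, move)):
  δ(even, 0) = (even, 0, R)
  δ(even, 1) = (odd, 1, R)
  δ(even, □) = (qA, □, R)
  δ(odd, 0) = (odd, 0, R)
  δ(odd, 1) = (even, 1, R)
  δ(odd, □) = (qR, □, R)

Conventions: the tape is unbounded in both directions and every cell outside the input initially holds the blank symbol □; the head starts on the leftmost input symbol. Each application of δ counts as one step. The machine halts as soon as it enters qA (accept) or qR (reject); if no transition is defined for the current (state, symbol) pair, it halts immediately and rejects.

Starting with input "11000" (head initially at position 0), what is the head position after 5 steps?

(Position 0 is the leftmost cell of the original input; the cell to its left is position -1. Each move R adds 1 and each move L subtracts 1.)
Step 0: [even]11000 (head at position 0)
Step 1: δ(even, 1) = (odd, 1, R)  ⊢  1[odd]1000 (head at position 1)
Step 2: δ(odd, 1) = (even, 1, R)  ⊢  11[even]000 (head at position 2)
Step 3: δ(even, 0) = (even, 0, R)  ⊢  110[even]00 (head at position 3)
Step 4: δ(even, 0) = (even, 0, R)  ⊢  1100[even]0 (head at position 4)
Step 5: δ(even, 0) = (even, 0, R)  ⊢  11000[even]□ (head at position 5)
Head position after 5 steps: 5

Final answer: Position 5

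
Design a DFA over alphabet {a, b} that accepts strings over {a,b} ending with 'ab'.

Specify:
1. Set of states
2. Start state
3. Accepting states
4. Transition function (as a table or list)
One valid DFA (any DFA recognizing the same language is acceptable):
States: {q0, q1, q2}
Start: q0
Accepting: {q2}
Transitions (accepting states marked with *):
State | a | b | Accepting
-------------------------
q0    | q1 | q0 |  
q1    | q1 | q2 |  
q2    | q1 | q0 | *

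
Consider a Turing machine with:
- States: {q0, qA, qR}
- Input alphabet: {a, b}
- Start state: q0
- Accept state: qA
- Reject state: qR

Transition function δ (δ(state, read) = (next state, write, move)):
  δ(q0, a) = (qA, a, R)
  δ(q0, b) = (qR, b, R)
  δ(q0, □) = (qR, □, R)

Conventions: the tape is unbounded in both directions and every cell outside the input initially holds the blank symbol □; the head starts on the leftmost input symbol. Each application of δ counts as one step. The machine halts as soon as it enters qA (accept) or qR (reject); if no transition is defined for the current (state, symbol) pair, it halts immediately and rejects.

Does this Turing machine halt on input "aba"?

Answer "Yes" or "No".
Step 0: [q0]aba (head at position 0)
Step 1: δ(q0, a) = (qA, a, R)  ⊢  a[qA]ba (head at position 1)
The machine is in qA, so it halts and accepts.
It halts after 1 steps.

Final answer: Yes - halts after 1 steps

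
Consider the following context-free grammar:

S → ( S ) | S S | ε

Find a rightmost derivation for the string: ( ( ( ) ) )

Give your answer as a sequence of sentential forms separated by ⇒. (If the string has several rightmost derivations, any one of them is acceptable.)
Start with S.
Step 1: the rightmost non-terminal is S; apply S → ( S ):  ( S )
Step 2: the rightmost non-terminal is S; apply S → ( S ):  ( ( S ) )
Step 3: the rightmost non-terminal is S; apply S → ( S ):  ( ( ( S ) ) )
Step 4: the rightmost non-terminal is S; apply S → ε:  ( ( ( ) ) )

Final answer: S ⇒ ( S ) ⇒ ( ( S ) ) ⇒ ( ( ( S ) ) ) ⇒ ( ( ( ) ) )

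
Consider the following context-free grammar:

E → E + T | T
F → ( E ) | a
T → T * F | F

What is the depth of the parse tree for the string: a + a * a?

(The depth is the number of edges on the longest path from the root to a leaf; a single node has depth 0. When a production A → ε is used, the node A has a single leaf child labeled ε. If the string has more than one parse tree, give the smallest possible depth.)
The grammar is unambiguous; the parse tree of a + a * a is:
E → E + T at the root (depth 0).
  Left E (depth 1) → T (2) → F (3) → a (4).
  Right T (depth 1) → T * F; that T (2) → F (3) → a (4); F (2) → a (3).
The longest root-to-leaf paths have 4 edges.
Depth = 4.

Final answer: 4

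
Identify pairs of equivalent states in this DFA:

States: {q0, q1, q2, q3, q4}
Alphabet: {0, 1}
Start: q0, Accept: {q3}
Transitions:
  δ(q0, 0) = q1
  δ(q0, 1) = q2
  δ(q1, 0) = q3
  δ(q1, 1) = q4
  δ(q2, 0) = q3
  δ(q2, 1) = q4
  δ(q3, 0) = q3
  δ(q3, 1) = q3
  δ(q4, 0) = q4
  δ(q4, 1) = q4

Using the table-filling algorithm:
Round 0 – mark pairs where exactly one state is accepting: (q0,q3), (q1,q3), (q2,q3), (q3,q4)
Round 1 – newly marked: (q0,q1) [on 0: q1 vs q3, already marked]; (q0,q2) [on 0: q1 vs q3, already marked]; (q1,q4) [on 0: q3 vs q4, already marked]; (q2,q4) [on 0: q3 vs q4, already marked]
Round 2 – newly marked: (q0,q4) [on 0: q1 vs q4, already marked]
No further pairs can be marked.
(q1, q2) unmarked: δ(q1,0)=q3, δ(q2,0)=q3; δ(q1,1)=q4, δ(q2,1)=q4 → equivalent
Equivalent pairs: (q1, q2)

Final answer: Equivalent pairs: (q1, q2)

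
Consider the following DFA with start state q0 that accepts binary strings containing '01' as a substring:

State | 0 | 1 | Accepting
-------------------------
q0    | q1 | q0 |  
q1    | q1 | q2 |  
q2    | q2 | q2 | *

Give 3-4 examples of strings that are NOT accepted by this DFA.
Any strings that end in a non-accepting state work; for example:
"10": q0 → q0 → q1; q1 is not accepting → rejected
"000": q0 → q1 → q1 → q1; q1 is not accepting → rejected
"111": q0 → q0 → q0 → q0; q0 is not accepting → rejected
"1100": q0 → q0 → q0 → q1 → q1; q1 is not accepting → rejected

Final answer: "10", "000", "111", "1100"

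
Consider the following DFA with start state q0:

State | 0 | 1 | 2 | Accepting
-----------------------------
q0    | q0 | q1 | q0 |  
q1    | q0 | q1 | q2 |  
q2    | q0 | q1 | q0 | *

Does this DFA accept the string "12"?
Start in q0.
Read '1': q0 → q1
Read '2': q1 → q2
Final state q2 is accepting, so the string is accepted.

Final answer: Yes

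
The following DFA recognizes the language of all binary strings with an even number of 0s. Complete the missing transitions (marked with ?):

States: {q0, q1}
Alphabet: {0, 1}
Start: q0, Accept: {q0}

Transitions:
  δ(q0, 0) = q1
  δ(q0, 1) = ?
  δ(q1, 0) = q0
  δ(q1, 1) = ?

What each state remembers (consistent with the given transitions and accept states):
  q0: an even number of 0s has been read so far
  q1: an odd number of 0s has been read so far
Filling in the missing entries:
  δ(q0, 1): in q0 (an even number of 0s has been read so far), after reading 1 we have: an even number of 0s has been read so far → q0
  δ(q1, 1): in q1 (an odd number of 0s has been read so far), after reading 1 we have: an odd number of 0s has been read so far → q1

Final answer: δ(q0, 1) = q0; δ(q1, 1) = q1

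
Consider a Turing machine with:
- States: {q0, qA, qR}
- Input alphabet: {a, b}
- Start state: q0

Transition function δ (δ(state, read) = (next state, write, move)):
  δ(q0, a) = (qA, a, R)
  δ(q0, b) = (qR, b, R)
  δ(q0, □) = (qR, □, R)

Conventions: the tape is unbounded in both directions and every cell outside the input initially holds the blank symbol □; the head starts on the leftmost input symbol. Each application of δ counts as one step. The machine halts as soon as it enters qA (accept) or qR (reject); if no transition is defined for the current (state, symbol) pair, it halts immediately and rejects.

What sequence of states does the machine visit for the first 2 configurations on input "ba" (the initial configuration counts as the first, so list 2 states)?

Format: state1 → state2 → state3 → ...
Step 0: [q0]ba (head at position 0)
Step 1: δ(q0, b) = (qR, b, R)  ⊢  b[qR]a (head at position 1)
Reading off the states of these 2 configurations: q0 → qR

Final answer: q0 → qR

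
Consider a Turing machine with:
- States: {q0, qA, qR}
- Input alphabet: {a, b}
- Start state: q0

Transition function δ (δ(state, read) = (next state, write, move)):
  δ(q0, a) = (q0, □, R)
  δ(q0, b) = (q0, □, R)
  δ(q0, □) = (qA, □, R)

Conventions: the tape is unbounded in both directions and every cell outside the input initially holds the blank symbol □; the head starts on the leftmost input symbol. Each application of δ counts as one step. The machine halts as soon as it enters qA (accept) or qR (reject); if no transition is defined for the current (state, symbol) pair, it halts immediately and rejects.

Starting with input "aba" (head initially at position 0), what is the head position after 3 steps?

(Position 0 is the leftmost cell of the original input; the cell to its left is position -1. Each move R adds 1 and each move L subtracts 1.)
Step 0: [q0]aba (head at position 0)
Step 1: δ(q0, a) = (q0, □, R)  ⊢  □[q0]ba (head at position 1)
Step 2: δ(q0, b) = (q0, □, R)  ⊢  □□[q0]a (head at position 2)
Step 3: δ(q0, a) = (q0, □, R)  ⊢  □□□[q0]□ (head at position 3)
Head position after 3 steps: 3

Final answer: Position 3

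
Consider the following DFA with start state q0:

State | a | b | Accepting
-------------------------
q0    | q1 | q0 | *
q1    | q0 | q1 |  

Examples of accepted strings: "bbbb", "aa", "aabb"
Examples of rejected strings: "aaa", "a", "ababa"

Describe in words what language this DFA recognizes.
strings over {a,b} with an even number of a's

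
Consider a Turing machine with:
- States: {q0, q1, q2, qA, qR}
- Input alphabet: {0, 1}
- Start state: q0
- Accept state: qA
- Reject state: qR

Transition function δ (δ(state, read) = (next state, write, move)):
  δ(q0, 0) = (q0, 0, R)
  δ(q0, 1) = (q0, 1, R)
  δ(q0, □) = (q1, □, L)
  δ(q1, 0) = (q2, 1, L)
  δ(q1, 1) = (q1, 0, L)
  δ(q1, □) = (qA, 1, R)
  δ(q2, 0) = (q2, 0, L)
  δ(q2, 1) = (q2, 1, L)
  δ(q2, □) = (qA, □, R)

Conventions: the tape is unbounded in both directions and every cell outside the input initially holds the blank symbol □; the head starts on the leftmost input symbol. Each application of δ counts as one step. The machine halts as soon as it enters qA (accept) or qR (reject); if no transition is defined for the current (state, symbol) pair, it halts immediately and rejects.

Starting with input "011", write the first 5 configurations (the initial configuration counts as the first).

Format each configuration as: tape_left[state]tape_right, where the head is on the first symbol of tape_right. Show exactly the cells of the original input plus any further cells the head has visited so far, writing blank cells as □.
Step 0: [q0]011 (head at position 0)
Step 1: δ(q0, 0) = (q0, 0, R)  ⊢  0[q0]11 (head at position 1)
Step 2: δ(q0, 1) = (q0, 1, R)  ⊢  01[q0]1 (head at position 2)
Step 3: δ(q0, 1) = (q0, 1, R)  ⊢  011[q0]□ (head at position 3)
Step 4: δ(q0, □) = (q1, □, L)  ⊢  01[q1]1□ (head at position 2)

Final answer: [q0]011 ⊢ 0[q0]11 ⊢ 01[q0]1 ⊢ 011[q0]□ ⊢ 01[q1]1□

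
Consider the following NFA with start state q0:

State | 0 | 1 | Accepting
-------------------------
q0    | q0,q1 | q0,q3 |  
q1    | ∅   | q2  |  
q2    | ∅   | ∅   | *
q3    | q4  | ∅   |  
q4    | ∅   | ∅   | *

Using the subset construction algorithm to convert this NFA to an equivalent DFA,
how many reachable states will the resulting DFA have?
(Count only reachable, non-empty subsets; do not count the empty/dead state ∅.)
Start subset: {q0}
{q0}: on 0 → {q0, q1}, on 1 → {q0, q3}
{q0, q1}: on 0 → {q0, q1}, on 1 → {q0, q2, q3}
{q0, q3}: on 0 → {q0, q1, q4}, on 1 → {q0, q3}
{q0, q2, q3}: on 0 → {q0, q1, q4}, on 1 → {q0, q3}
{q0, q1, q4}: on 0 → {q0, q1}, on 1 → {q0, q2, q3}
Reachable non-empty subsets: {q0}, {q0, q1}, {q0, q3}, {q0, q2, q3}, {q0, q1, q4} — 5 in total.

Final answer: 5 states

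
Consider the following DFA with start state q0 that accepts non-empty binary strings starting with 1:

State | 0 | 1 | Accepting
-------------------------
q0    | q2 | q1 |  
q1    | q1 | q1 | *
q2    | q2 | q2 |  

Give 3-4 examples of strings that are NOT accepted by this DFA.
Any strings that end in a non-accepting state work; for example:
"010": q0 → q2 → q2 → q2; q2 is not accepting → rejected
"0010": q0 → q2 → q2 → q2 → q2; q2 is not accepting → rejected
"0100": q0 → q2 → q2 → q2 → q2; q2 is not accepting → rejected
"0110": q0 → q2 → q2 → q2 → q2; q2 is not accepting → rejected

Final answer: "010", "0010", "0100", "0110"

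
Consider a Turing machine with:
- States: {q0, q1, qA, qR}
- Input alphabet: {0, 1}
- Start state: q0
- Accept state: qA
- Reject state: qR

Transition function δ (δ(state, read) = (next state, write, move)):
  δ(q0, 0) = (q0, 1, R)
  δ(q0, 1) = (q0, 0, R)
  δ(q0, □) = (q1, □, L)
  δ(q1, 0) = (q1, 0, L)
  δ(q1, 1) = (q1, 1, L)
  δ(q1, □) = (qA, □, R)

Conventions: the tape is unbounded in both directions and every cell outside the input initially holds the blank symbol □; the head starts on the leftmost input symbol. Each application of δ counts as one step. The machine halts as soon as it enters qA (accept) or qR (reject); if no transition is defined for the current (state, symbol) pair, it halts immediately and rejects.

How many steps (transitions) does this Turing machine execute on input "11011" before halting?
Step 0: [q0]11011 (head at position 0)
Step 1: δ(q0, 1) = (q0, 0, R)  ⊢  0[q0]1011 (head at position 1)
Step 2: δ(q0, 1) = (q0, 0, R)  ⊢  00[q0]011 (head at position 2)
Step 3: δ(q0, 0) = (q0, 1, R)  ⊢  001[q0]11 (head at position 3)
Step 4: δ(q0, 1) = (q0, 0, R)  ⊢  0010[q0]1 (head at position 4)
Step 5: δ(q0, 1) = (q0, 0, R)  ⊢  00100[q0]□ (head at position 5)
Step 6: δ(q0, □) = (q1, □, L)  ⊢  0010[q1]0□ (head at position 4)
Step 7: δ(q1, 0) = (q1, 0, L)  ⊢  001[q1]00□ (head at position 3)
Step 8: δ(q1, 0) = (q1, 0, L)  ⊢  00[q1]100□ (head at position 2)
Step 9: δ(q1, 1) = (q1, 1, L)  ⊢  0[q1]0100□ (head at position 1)
Step 10: δ(q1, 0) = (q1, 0, L)  ⊢  [q1]00100□ (head at position 0)
Step 11: δ(q1, 0) = (q1, 0, L)  ⊢  [q1]□00100□ (head at position -1)
Step 12: δ(q1, □) = (qA, □, R)  ⊢  □[qA]00100□ (head at position 0)
The machine is in qA, so it halts and accepts.
Number of transitions executed: 12.

Final answer: 12 steps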